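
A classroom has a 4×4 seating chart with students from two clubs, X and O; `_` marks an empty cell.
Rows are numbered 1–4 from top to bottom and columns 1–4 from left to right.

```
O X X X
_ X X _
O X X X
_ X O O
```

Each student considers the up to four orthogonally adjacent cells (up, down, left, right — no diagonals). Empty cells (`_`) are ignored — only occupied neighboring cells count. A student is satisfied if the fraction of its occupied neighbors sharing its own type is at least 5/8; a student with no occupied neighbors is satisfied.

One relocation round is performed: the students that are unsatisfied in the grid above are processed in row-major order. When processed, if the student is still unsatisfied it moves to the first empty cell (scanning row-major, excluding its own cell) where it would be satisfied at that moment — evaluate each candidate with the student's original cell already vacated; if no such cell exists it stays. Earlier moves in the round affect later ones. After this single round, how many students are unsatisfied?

Initially unsatisfied (in order): (1,1), (3,1), (3,4), (4,2), (4,3), (4,4).
  (1,1): no empty cell satisfies it; stays.
  (3,1): no empty cell satisfies it; stays.
  (3,4) → (2,4).
  (4,2) → (3,4).
  (4,3) → (2,1).
  (4,4) → (4,1).
Resulting grid:
O X X X
O X X X
O X X X
O _ _ _
Unsatisfied now: (1,1).

1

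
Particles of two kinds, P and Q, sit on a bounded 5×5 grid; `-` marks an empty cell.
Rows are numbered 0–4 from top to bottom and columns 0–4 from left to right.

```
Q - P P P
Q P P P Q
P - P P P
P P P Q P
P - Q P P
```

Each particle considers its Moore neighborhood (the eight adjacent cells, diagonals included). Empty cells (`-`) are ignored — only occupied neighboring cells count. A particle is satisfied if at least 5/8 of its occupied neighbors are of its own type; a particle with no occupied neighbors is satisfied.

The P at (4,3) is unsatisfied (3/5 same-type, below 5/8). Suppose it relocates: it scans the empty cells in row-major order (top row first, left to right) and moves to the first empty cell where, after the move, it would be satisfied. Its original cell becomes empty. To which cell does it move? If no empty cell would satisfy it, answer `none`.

Vacating (4,3). Empty cells in order:
  (0,1): 3/5 same-type → still unsatisfied.
  (2,1): 7/8 same-type → satisfied — stop here.

(2,1)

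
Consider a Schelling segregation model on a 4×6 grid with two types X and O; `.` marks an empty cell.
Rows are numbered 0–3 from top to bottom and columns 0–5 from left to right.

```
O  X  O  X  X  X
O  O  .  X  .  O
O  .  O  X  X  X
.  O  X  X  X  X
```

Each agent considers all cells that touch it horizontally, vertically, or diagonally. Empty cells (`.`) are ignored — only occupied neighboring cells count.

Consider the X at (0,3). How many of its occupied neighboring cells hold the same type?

Occupied neighbors of (0,3): (0,2)=O, (0,4)=X, (1,3)=X.
Same type (X): 2 of 3.

2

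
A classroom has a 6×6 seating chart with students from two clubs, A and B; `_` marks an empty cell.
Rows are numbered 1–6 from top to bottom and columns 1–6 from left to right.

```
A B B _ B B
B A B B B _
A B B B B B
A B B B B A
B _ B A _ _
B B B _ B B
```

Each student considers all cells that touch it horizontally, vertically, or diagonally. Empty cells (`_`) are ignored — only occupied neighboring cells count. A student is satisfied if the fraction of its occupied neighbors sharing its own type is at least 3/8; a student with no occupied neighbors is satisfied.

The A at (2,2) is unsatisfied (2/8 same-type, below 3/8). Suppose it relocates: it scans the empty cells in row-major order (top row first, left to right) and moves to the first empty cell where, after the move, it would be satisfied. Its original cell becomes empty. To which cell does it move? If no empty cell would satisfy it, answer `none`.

Vacating (2,2). Empty cells in order:
  (1,4): 0/5 same-type → still unsatisfied.
  (2,6): 0/5 same-type → still unsatisfied.
  (5,2): 1/8 same-type → still unsatisfied.
  (5,5): 2/6 same-type → still unsatisfied.
  (5,6): 1/4 same-type → still unsatisfied.
  (6,4): 1/4 same-type → still unsatisfied.

none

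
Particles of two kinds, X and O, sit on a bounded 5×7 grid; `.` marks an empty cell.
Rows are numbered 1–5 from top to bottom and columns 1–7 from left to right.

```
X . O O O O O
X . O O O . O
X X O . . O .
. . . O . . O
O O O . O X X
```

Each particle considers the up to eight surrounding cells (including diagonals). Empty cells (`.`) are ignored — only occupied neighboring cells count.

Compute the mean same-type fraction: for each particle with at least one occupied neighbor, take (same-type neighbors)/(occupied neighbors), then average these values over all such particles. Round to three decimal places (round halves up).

Row 1: (1,1)X 1/1 · (1,3)O 3/3 · (1,4)O 5/5 · (1,5)O 4/4 · (1,6)O 4/4 · (1,7)O 2/2
Row 2: (2,1)X 3/3 · (2,3)O 4/5 · (2,4)O 6/6 · (2,5)O 5/5 · (2,7)O 3/3
Row 3: (3,1)X 2/2 · (3,2)X 2/4 · (3,3)O 3/4 · (3,6)O 3/3
Row 4: (4,4)O 3/3 · (4,7)O 1/3
Row 5: (5,1)O 1/1 · (5,2)O 2/2 · (5,3)O 2/2 · (5,5)O 1/2 · (5,6)X 1/3 · (5,7)X 1/2
Sum over 23 particles: 1/1 + 3/3 + 5/5 + 4/4 + 4/4 + 2/2 + 3/3 + 4/5 + 6/6 + 5/5 + 3/3 + 2/2 + 2/4 + 3/4 + 3/3 + 3/3 + 1/3 + 1/1 + 2/2 + 2/2 + 1/2 + 1/3 + 1/2 = 1183/60; mean = 1183/60 ÷ 23 = 1183/1380 = 0.857246… → 0.857.

0.857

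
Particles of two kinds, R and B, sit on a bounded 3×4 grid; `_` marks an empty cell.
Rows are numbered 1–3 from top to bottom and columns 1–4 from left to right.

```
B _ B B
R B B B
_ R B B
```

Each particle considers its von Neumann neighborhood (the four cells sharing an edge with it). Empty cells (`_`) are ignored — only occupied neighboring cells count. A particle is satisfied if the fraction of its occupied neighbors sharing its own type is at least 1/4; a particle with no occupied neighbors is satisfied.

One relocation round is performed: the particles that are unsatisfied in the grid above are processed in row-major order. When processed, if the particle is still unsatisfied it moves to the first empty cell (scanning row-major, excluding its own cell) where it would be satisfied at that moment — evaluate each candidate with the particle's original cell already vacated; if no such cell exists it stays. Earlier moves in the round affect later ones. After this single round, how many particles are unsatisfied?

Initially unsatisfied (in order): (1,1), (2,1), (3,2).
  (1,1) → (1,2).
  (2,1) → (3,1).
  (3,2): now satisfied by earlier moves; stays.
Resulting grid:
_ B B B
_ B B B
R R B B
All satisfied now.

0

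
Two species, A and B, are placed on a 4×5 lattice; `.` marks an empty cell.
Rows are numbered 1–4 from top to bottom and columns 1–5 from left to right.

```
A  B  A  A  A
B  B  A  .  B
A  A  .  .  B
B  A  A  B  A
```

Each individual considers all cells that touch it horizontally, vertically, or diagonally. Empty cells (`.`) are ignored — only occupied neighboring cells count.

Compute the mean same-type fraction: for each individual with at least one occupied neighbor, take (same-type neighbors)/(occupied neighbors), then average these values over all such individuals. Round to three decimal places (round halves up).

Row 1: (1,1)A 0/3 · (1,2)B 2/5 · (1,3)A 2/4 · (1,4)A 3/4 · (1,5)A 1/2
Row 2: (2,1)B 2/5 · (2,2)B 2/7 · (2,3)A 3/5 · (2,5)B 1/3
Row 3: (3,1)A 2/5 · (3,2)A 4/7 · (3,5)B 2/3
Row 4: (4,1)B 0/3 · (4,2)A 3/4 · (4,3)A 2/3 · (4,4)B 1/3 · (4,5)A 0/2
Sum over 17 individuals: 0/3 + 2/5 + 2/4 + 3/4 + 1/2 + 2/5 + 2/7 + 3/5 + 1/3 + 2/5 + 4/7 + 2/3 + 0/3 + 3/4 + 2/3 + 1/3 + 0/2 = 501/70; mean = 501/70 ÷ 17 = 501/1190 = 0.421008… → 0.421.

0.421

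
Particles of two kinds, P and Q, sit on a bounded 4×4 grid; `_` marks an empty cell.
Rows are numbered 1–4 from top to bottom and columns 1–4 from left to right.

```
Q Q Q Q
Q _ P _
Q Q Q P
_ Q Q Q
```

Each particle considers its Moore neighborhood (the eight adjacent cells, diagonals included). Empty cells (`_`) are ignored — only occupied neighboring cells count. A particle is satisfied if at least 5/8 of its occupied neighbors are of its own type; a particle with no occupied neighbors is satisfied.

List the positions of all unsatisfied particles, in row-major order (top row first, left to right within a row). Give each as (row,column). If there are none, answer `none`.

(1,4), (2,3), (3,4)

(1,1)Q 2/2 ✓
(1,2)Q 3/4 ✓
(1,3)Q 2/3 ✓
(1,4)Q 1/2 ✗
(2,1)Q 4/4 ✓
(2,3)P 1/6 ✗
(3,1)Q 3/3 ✓
(3,2)Q 5/6 ✓
(3,3)Q 4/6 ✓
(3,4)P 1/4 ✗
(4,2)Q 4/4 ✓
(4,3)Q 4/5 ✓
(4,4)Q 2/3 ✓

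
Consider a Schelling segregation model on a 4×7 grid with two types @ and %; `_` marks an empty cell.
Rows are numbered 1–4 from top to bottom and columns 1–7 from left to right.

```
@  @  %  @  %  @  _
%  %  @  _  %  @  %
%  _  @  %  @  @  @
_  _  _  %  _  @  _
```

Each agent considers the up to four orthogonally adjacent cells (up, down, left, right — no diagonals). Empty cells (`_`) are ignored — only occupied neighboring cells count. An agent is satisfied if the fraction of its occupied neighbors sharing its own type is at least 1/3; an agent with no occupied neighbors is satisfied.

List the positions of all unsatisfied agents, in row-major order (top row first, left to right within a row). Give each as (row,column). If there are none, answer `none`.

(1,1)@ 1/2 satisfied
(1,2)@ 1/3 satisfied
(1,3)% 0/3 not
(1,4)@ 0/2 not
(1,5)% 1/3 satisfied
(1,6)@ 1/2 satisfied
(2,1)% 2/3 satisfied
(2,2)% 1/3 satisfied
(2,3)@ 1/3 satisfied
(2,5)% 1/3 satisfied
(2,6)@ 2/4 satisfied
(2,7)% 0/2 not
(3,1)% 1/1 satisfied
(3,3)@ 1/2 satisfied
(3,4)% 1/3 satisfied
(3,5)@ 1/3 satisfied
(3,6)@ 4/4 satisfied
(3,7)@ 1/2 satisfied
(4,4)% 1/1 satisfied
(4,6)@ 1/1 satisfied

(1,3), (1,4), (2,7)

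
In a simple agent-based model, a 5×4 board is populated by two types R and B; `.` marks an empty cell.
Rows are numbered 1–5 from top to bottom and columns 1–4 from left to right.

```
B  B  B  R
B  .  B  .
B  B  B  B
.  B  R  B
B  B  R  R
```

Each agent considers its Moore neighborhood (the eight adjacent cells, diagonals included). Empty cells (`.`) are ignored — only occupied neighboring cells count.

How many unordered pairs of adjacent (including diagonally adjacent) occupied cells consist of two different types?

Scan each occupied cell's neighbors to the right and below (and the two forward diagonals) so each pair is counted once.
Row 1: B(1,1)–B(1,2)= B(1,1)–B(2,1)= B(1,2)–B(1,3)= B(1,2)–B(2,3)= B(1,2)–B(2,1)= B(1,3)–R(1,4)≠ B(1,3)–B(2,3)= R(1,4)–B(2,3)≠  → 2/8 unlike.
Row 2: B(2,1)–B(3,1)= B(2,1)–B(3,2)= B(2,3)–B(3,3)= B(2,3)–B(3,4)= B(2,3)–B(3,2)=  → 0/5 unlike.
Row 3: B(3,1)–B(3,2)= B(3,1)–B(4,2)= B(3,2)–B(3,3)= B(3,2)–B(4,2)= B(3,2)–R(4,3)≠ B(3,3)–B(3,4)= B(3,3)–R(4,3)≠ B(3,3)–B(4,4)= B(3,3)–B(4,2)= B(3,4)–B(4,4)= B(3,4)–R(4,3)≠  → 3/11 unlike.
Row 4: B(4,2)–R(4,3)≠ B(4,2)–B(5,2)= B(4,2)–R(5,3)≠ B(4,2)–B(5,1)= R(4,3)–B(4,4)≠ R(4,3)–R(5,3)= R(4,3)–R(5,4)= R(4,3)–B(5,2)≠ B(4,4)–R(5,4)≠ B(4,4)–R(5,3)≠  → 6/10 unlike.
Row 5: B(5,1)–B(5,2)= B(5,2)–R(5,3)≠ R(5,3)–R(5,4)=  → 1/3 unlike.
Total adjacent occupied pairs: 37; unlike-type pairs: 12.

12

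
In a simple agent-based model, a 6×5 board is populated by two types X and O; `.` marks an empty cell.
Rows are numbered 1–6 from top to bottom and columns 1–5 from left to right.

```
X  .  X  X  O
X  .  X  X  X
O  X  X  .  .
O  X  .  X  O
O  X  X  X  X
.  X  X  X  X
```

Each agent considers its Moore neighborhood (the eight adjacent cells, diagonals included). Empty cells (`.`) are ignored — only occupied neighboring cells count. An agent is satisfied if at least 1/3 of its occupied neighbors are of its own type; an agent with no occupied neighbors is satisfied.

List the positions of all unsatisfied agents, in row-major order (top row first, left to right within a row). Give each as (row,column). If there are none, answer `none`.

(1,5), (3,1), (4,5), (5,1)

Row 1: (1,1)X 1/1 satisfied · (1,3)X 3/3 satisfied · (1,4)X 4/5 satisfied · (1,5)O 0/3 not
Row 2: (2,1)X 2/3 satisfied · (2,3)X 5/5 satisfied · (2,4)X 5/6 satisfied · (2,5)X 2/3 satisfied
Row 3: (3,1)O 1/4 not · (3,2)X 4/6 satisfied · (3,3)X 5/5 satisfied
Row 4: (4,1)O 2/5 satisfied · (4,2)X 4/7 satisfied · (4,4)X 4/5 satisfied · (4,5)O 0/3 not
Row 5: (5,1)O 1/4 not · (5,2)X 4/6 satisfied · (5,3)X 7/7 satisfied · (5,4)X 6/7 satisfied · (5,5)X 4/5 satisfied
Row 6: (6,2)X 3/4 satisfied · (6,3)X 5/5 satisfied · (6,4)X 5/5 satisfied · (6,5)X 3/3 satisfied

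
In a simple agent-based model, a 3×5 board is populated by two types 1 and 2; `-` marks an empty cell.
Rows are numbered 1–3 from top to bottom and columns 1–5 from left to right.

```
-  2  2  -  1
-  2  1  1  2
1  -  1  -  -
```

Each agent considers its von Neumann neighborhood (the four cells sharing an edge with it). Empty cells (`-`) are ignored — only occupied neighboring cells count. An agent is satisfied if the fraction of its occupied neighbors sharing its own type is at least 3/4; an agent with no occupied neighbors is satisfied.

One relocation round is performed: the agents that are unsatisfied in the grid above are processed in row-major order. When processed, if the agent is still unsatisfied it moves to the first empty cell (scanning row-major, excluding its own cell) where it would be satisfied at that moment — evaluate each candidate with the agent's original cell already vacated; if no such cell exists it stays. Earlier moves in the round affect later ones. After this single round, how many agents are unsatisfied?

Initially unsatisfied (in order): (1,3), (1,5), (2,2), (2,3), (2,4), (2,5).
  (1,3) → (1,1).
  (1,5) → (1,4).
  (2,2) → (3,5).
  (2,3): now satisfied by earlier moves; stays.
  (2,4) → (3,2).
  (2,5): now satisfied by earlier moves; stays.
Resulting grid:
2 2 - 1 -
- - 1 - 2
1 1 1 - 2
All satisfied now.

0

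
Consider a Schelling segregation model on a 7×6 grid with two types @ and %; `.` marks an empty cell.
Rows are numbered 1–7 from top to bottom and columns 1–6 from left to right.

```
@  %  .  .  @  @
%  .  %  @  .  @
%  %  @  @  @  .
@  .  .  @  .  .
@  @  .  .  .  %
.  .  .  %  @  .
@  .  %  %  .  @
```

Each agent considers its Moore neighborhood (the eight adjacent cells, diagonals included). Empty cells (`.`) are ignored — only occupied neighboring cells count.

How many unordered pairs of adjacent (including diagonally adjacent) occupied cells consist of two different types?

Scan each occupied cell's neighbors to the right and below (and the two forward diagonals) so each pair is counted once.
Row 1: @(1,1)–%(1,2)≠ @(1,1)–%(2,1)≠ %(1,2)–%(2,3)= %(1,2)–%(2,1)= @(1,5)–@(1,6)= @(1,5)–@(2,6)= @(1,5)–@(2,4)= @(1,6)–@(2,6)=  → 2/8 unlike.
Row 2: %(2,1)–%(3,1)= %(2,1)–%(3,2)= %(2,3)–@(2,4)≠ %(2,3)–@(3,3)≠ %(2,3)–@(3,4)≠ %(2,3)–%(3,2)= @(2,4)–@(3,4)= @(2,4)–@(3,5)= @(2,4)–@(3,3)= @(2,6)–@(3,5)=  → 3/10 unlike.
Row 3: %(3,1)–%(3,2)= %(3,1)–@(4,1)≠ %(3,2)–@(3,3)≠ %(3,2)–@(4,1)≠ @(3,3)–@(3,4)= @(3,3)–@(4,4)= @(3,4)–@(3,5)= @(3,4)–@(4,4)= @(3,5)–@(4,4)=  → 3/9 unlike.
Row 4: @(4,1)–@(5,1)= @(4,1)–@(5,2)=  → 0/2 unlike.
Row 5: @(5,1)–@(5,2)= %(5,6)–@(6,5)≠  → 1/2 unlike.
Row 6: %(6,4)–@(6,5)≠ %(6,4)–%(7,4)= %(6,4)–%(7,3)= @(6,5)–@(7,6)= @(6,5)–%(7,4)≠  → 2/5 unlike.
Row 7: %(7,3)–%(7,4)=  → 0/1 unlike.
Total adjacent occupied pairs: 37; unlike-type pairs: 11.

11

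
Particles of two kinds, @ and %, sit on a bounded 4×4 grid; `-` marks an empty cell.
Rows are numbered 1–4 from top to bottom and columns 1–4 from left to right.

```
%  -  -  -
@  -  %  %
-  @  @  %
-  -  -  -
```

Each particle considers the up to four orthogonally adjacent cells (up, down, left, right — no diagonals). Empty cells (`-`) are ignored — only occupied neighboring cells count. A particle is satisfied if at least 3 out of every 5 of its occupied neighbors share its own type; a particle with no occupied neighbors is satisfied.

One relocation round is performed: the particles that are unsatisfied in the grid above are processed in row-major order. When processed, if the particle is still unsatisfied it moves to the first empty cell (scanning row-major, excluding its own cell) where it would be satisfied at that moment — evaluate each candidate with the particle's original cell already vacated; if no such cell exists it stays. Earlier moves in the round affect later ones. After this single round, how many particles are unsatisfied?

Initially unsatisfied (in order): (1,1), (2,1), (2,3), (3,3), (3,4).
  (1,1) → (1,2).
  (2,1): now satisfied by earlier moves; stays.
  (2,3) → (1,3).
  (3,3) → (2,2).
  (3,4): now satisfied by earlier moves; stays.
Resulting grid:
- % % -
@ @ - %
- @ - %
- - - -
Unsatisfied now: (1,2).

1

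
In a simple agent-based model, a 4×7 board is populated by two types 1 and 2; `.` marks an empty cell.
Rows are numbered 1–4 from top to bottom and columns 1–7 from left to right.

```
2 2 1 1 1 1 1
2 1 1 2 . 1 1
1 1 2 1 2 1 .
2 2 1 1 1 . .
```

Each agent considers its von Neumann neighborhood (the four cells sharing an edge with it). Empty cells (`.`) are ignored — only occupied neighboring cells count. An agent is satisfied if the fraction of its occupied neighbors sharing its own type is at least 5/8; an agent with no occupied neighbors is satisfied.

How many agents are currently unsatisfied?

Row 1: (1,1)2 2/2 ✓ · (1,2)2 1/3 ✗ · (1,3)1 2/3 ✓ · (1,4)1 2/3 ✓ · (1,5)1 2/2 ✓ · (1,6)1 3/3 ✓ · (1,7)1 2/2 ✓
Row 2: (2,1)2 1/3 ✗ · (2,2)1 2/4 ✗ · (2,3)1 2/4 ✗ · (2,4)2 0/3 ✗ · (2,6)1 3/3 ✓ · (2,7)1 2/2 ✓
Row 3: (3,1)1 1/3 ✗ · (3,2)1 2/4 ✗ · (3,3)2 0/4 ✗ · (3,4)1 1/4 ✗ · (3,5)2 0/3 ✗ · (3,6)1 1/2 ✗
Row 4: (4,1)2 1/2 ✗ · (4,2)2 1/3 ✗ · (4,3)1 1/3 ✗ · (4,4)1 3/3 ✓ · (4,5)1 1/2 ✗
Unsatisfied: (1,2), (2,1), (2,2), (2,3), (2,4), (3,1), (3,2), (3,3), (3,4), (3,5), (3,6), (4,1), (4,2), (4,3), (4,5) — 15 in total.

15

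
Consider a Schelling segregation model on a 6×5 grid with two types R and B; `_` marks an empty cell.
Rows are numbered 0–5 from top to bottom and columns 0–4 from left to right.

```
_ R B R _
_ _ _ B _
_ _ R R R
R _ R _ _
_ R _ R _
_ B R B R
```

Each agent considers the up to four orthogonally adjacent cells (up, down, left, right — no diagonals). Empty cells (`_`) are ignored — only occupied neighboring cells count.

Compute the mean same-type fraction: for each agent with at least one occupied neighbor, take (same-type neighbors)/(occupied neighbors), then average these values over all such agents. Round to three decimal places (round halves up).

0.262

Row 0: (0,1)R 0/1 · (0,2)B 0/2 · (0,3)R 0/2
Row 1: (1,3)B 0/2
Row 2: (2,2)R 2/2 · (2,3)R 2/3 · (2,4)R 1/1
Row 3: (3,0)R — no occupied neighbors · (3,2)R 1/1
Row 4: (4,1)R 0/1 · (4,3)R 0/1
Row 5: (5,1)B 0/2 · (5,2)R 0/2 · (5,3)B 0/3 · (5,4)R 0/1
Sum over 14 agents: 0/1 + 0/2 + 0/2 + 0/2 + 2/2 + 2/3 + 1/1 + 1/1 + 0/1 + 0/1 + 0/2 + 0/2 + 0/3 + 0/1 = 11/3; mean = 11/3 ÷ 14 = 11/42 = 0.261904… → 0.262.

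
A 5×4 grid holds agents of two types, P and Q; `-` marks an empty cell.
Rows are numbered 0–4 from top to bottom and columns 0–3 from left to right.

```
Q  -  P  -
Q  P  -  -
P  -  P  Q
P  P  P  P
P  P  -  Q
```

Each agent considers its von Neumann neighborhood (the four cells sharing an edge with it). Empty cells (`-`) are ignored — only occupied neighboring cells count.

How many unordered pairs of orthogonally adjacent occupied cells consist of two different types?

5

Scan each occupied cell's neighbors to the right and below so each pair is counted once.
From row 0: 0 unlike of 1 pairs (running 0/1).
From row 1: 2 unlike of 2 pairs (running 2/3).
From row 2: 2 unlike of 4 pairs (running 4/7).
From row 3: 1 unlike of 6 pairs (running 5/13).
From row 4: 0 unlike of 1 pairs (running 5/14).
Total adjacent occupied pairs: 14; unlike-type pairs: 5.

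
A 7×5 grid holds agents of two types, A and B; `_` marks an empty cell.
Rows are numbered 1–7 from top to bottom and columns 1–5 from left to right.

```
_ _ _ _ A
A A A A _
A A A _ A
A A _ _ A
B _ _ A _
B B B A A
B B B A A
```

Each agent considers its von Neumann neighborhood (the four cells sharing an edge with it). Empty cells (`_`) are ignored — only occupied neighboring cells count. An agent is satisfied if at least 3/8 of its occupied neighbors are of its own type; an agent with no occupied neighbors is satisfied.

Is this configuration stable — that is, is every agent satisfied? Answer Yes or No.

Yes

Row 1: (1,5)A 0/0 ok
Row 2: (2,1)A 2/2 ok · (2,2)A 3/3 ok · (2,3)A 3/3 ok · (2,4)A 1/1 ok
Row 3: (3,1)A 3/3 ok · (3,2)A 4/4 ok · (3,3)A 2/2 ok · (3,5)A 1/1 ok
Row 4: (4,1)A 2/3 ok · (4,2)A 2/2 ok · (4,5)A 1/1 ok
Row 5: (5,1)B 1/2 ok · (5,4)A 1/1 ok
Row 6: (6,1)B 3/3 ok · (6,2)B 3/3 ok · (6,3)B 2/3 ok · (6,4)A 3/4 ok · (6,5)A 2/2 ok
Row 7: (7,1)B 2/2 ok · (7,2)B 3/3 ok · (7,3)B 2/3 ok · (7,4)A 2/3 ok · (7,5)A 2/2 ok
All meet the threshold, so the configuration is stable.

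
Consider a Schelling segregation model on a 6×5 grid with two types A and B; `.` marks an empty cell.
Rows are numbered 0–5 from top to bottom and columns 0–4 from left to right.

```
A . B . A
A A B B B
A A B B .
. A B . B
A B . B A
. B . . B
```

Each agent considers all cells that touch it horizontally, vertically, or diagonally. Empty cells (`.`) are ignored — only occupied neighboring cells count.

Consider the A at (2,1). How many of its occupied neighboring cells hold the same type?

4

Occupied neighbors of (2,1): (1,0)=A, (1,1)=A, (1,2)=B, (2,0)=A, (2,2)=B, (3,1)=A, (3,2)=B.
Same type (A): 4 of 7.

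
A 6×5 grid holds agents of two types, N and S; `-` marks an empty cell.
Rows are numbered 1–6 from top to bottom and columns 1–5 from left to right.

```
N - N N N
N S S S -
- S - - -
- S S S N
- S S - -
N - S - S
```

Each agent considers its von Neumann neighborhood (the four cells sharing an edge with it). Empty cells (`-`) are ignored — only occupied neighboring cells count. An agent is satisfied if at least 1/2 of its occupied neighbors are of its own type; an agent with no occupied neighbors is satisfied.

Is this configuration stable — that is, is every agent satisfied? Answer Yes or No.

(1,1)N 1/1 ok
(1,3)N 1/2 ok
(1,4)N 2/3 ok
(1,5)N 1/1 ok
(2,1)N 1/2 ok
(2,2)S 2/3 ok
(2,3)S 2/3 ok
(2,4)S 1/2 ok
(3,2)S 2/2 ok
(4,2)S 3/3 ok
(4,3)S 3/3 ok
(4,4)S 1/2 ok
(4,5)N 0/1 unhappy
(5,2)S 2/2 ok
(5,3)S 3/3 ok
(6,1)N 0/0 ok
(6,3)S 1/1 ok
(6,5)S 0/0 ok
For instance (4,5) has only 0/1 same-type neighbors, below 1/2.

No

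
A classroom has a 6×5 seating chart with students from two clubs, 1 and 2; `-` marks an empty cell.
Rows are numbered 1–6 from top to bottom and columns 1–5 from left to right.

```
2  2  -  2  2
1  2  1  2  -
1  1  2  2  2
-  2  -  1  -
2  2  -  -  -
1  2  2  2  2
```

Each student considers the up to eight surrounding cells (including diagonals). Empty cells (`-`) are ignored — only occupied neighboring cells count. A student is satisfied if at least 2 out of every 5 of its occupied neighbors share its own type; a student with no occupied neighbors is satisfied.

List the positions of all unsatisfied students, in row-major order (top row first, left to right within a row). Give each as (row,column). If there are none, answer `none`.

Row 1: (1,1)2 2/3 ok · (1,2)2 2/4 ok · (1,4)2 2/3 ok · (1,5)2 2/2 ok
Row 2: (2,1)1 2/5 ok · (2,2)2 3/7 ok · (2,3)1 1/7 unhappy · (2,4)2 5/6 ok
Row 3: (3,1)1 2/4 ok · (3,2)1 3/6 ok · (3,3)2 4/7 ok · (3,4)2 3/5 ok · (3,5)2 2/3 ok
Row 4: (4,2)2 3/5 ok · (4,4)1 0/3 unhappy
Row 5: (5,1)2 3/4 ok · (5,2)2 4/5 ok
Row 6: (6,1)1 0/3 unhappy · (6,2)2 3/4 ok · (6,3)2 3/3 ok · (6,4)2 2/2 ok · (6,5)2 1/1 ok

(2,3), (4,4), (6,1)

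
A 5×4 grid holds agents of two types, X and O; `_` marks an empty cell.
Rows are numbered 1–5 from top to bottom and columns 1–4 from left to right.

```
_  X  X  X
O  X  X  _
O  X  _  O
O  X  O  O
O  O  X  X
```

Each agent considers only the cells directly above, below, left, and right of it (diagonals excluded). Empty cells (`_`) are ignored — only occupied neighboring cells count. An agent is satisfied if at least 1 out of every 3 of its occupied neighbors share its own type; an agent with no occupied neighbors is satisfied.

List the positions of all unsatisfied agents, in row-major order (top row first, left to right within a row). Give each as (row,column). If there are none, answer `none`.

(1,2)X 2/2 satisfied
(1,3)X 3/3 satisfied
(1,4)X 1/1 satisfied
(2,1)O 1/2 satisfied
(2,2)X 3/4 satisfied
(2,3)X 2/2 satisfied
(3,1)O 2/3 satisfied
(3,2)X 2/3 satisfied
(3,4)O 1/1 satisfied
(4,1)O 2/3 satisfied
(4,2)X 1/4 not
(4,3)O 1/3 satisfied
(4,4)O 2/3 satisfied
(5,1)O 2/2 satisfied
(5,2)O 1/3 satisfied
(5,3)X 1/3 satisfied
(5,4)X 1/2 satisfied

(4,2)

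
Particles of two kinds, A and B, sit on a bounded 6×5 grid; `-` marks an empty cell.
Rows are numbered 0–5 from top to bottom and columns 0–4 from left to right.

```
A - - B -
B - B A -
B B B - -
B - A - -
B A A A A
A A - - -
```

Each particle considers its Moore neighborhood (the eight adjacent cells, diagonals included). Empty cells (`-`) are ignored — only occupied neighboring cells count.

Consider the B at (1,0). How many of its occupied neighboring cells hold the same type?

Occupied neighbors of (1,0): (0,0)=A, (2,0)=B, (2,1)=B.
Same type (B): 2 of 3.

2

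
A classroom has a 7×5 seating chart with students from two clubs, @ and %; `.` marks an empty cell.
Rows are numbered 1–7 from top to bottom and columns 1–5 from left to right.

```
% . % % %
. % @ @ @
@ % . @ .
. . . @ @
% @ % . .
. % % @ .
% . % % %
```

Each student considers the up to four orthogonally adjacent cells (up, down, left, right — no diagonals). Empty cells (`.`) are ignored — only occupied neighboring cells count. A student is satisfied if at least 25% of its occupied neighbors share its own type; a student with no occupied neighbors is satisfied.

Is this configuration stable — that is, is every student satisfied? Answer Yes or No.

(1,1)% 0/0 ok
(1,3)% 1/2 ok
(1,4)% 2/3 ok
(1,5)% 1/2 ok
(2,2)% 1/2 ok
(2,3)@ 1/3 ok
(2,4)@ 3/4 ok
(2,5)@ 1/2 ok
(3,1)@ 0/1 unhappy
(3,2)% 1/2 ok
(3,4)@ 2/2 ok
(4,4)@ 2/2 ok
(4,5)@ 1/1 ok
(5,1)% 0/1 unhappy
(5,2)@ 0/3 unhappy
(5,3)% 1/2 ok
(6,2)% 1/2 ok
(6,3)% 3/4 ok
(6,4)@ 0/2 unhappy
(7,1)% 0/0 ok
(7,3)% 2/2 ok
(7,4)% 2/3 ok
(7,5)% 1/1 ok
For instance (3,1) has only 0/1 same-type neighbors, below 1/4.

No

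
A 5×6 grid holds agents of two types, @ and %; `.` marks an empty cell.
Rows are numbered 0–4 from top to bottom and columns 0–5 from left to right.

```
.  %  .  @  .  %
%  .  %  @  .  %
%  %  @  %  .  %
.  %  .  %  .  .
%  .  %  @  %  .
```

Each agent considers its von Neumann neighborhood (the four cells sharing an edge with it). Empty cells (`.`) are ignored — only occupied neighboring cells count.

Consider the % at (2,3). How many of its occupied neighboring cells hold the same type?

Occupied neighbors of (2,3): (1,3)=@, (3,3)=%, (2,2)=@.
Same type (%): 1 of 3.

1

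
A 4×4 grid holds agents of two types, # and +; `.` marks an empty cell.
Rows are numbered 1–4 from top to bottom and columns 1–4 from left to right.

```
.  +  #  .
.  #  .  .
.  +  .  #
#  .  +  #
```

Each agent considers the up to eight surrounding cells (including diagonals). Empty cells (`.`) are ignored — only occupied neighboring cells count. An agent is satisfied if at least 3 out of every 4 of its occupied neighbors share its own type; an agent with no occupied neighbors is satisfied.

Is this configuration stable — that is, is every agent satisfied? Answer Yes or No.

Row 1: (1,2)+ 0/2 unhappy · (1,3)# 1/2 unhappy
Row 2: (2,2)# 1/3 unhappy
Row 3: (3,2)+ 1/3 unhappy · (3,4)# 1/2 unhappy
Row 4: (4,1)# 0/1 unhappy · (4,3)+ 1/3 unhappy · (4,4)# 1/2 unhappy
For instance (1,2) has only 0/2 same-type neighbors, below 3/4.

No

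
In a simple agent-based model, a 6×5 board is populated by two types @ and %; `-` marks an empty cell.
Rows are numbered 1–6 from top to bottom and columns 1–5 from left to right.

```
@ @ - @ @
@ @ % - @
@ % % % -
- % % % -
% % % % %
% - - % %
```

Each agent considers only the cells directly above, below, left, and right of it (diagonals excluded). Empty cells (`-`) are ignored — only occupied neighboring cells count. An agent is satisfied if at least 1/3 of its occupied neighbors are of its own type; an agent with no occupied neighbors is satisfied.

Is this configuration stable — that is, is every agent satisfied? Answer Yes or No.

(1,1)@ 2/2 satisfied
(1,2)@ 2/2 satisfied
(1,4)@ 1/1 satisfied
(1,5)@ 2/2 satisfied
(2,1)@ 3/3 satisfied
(2,2)@ 2/4 satisfied
(2,3)% 1/2 satisfied
(2,5)@ 1/1 satisfied
(3,1)@ 1/2 satisfied
(3,2)% 2/4 satisfied
(3,3)% 4/4 satisfied
(3,4)% 2/2 satisfied
(4,2)% 3/3 satisfied
(4,3)% 4/4 satisfied
(4,4)% 3/3 satisfied
(5,1)% 2/2 satisfied
(5,2)% 3/3 satisfied
(5,3)% 3/3 satisfied
(5,4)% 4/4 satisfied
(5,5)% 2/2 satisfied
(6,1)% 1/1 satisfied
(6,4)% 2/2 satisfied
(6,5)% 2/2 satisfied
All meet the threshold, so the configuration is stable.

Yes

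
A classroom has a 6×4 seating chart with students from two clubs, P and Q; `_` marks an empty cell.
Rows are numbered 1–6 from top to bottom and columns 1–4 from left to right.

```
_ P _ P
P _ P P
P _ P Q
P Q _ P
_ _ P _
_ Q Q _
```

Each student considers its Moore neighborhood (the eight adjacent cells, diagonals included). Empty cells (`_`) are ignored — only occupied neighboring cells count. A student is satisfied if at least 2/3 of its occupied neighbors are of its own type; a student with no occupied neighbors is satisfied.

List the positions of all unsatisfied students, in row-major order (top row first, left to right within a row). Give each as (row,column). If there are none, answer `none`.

(3,3), (3,4), (4,1), (4,2), (5,3), (6,2), (6,3)

Row 1: (1,2)P 2/2 ✓ · (1,4)P 2/2 ✓
Row 2: (2,1)P 2/2 ✓ · (2,3)P 4/5 ✓ · (2,4)P 3/4 ✓
Row 3: (3,1)P 2/3 ✓ · (3,3)P 3/5 ✗ · (3,4)Q 0/4 ✗
Row 4: (4,1)P 1/2 ✗ · (4,2)Q 0/4 ✗ · (4,4)P 2/3 ✓
Row 5: (5,3)P 1/4 ✗
Row 6: (6,2)Q 1/2 ✗ · (6,3)Q 1/2 ✗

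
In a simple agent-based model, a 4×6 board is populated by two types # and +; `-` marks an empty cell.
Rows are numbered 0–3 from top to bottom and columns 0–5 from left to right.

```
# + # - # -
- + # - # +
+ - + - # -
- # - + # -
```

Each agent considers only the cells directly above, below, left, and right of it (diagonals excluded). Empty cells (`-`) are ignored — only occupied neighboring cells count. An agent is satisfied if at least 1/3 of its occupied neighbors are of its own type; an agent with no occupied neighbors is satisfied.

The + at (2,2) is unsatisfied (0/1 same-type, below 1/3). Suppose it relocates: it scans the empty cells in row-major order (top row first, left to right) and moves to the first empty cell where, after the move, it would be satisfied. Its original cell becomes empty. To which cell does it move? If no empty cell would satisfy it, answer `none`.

(0,5)

Vacating (2,2). Empty cells in order:
  (0,3): 0/2 same-type → still unsatisfied.
  (0,5): 1/2 same-type → satisfied — stop here.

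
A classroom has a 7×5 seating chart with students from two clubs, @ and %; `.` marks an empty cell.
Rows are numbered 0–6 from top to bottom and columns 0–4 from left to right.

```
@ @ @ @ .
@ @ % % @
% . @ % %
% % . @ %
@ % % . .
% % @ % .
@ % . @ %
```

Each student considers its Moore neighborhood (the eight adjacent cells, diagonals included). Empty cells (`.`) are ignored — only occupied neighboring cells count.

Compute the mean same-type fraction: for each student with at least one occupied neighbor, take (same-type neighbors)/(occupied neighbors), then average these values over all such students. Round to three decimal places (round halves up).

(0,0)@ 3/3
(0,1)@ 4/5
(0,2)@ 3/5
(0,3)@ 2/4
(1,0)@ 3/4
(1,1)@ 5/7
(1,2)% 2/7
(1,3)% 3/7
(1,4)@ 1/4
(2,0)% 2/4
(2,2)@ 2/6
(2,3)% 4/7
(2,4)% 3/5
(3,0)% 3/4
(3,1)% 4/6
(3,3)@ 1/5
(3,4)% 2/3
(4,0)@ 0/5
(4,1)% 5/7
(4,2)% 4/6
(5,0)% 3/5
(5,1)% 4/7
(5,2)@ 1/6
(5,3)% 2/4
(6,0)@ 0/3
(6,1)% 2/4
(6,3)@ 1/3
(6,4)% 1/2
Sum over 28 students: 3/3 + 4/5 + 3/5 + 2/4 + 3/4 + 5/7 + 2/7 + 3/7 + 1/4 + 2/4 + 2/6 + 4/7 + 3/5 + 3/4 + 4/6 + 1/5 + 2/3 + 0/5 + 5/7 + 4/6 + 3/5 + 4/7 + 1/6 + 2/4 + 0/3 + 2/4 + 1/3 + 1/2 = 5951/420; mean = 5951/420 ÷ 28 = 5951/11760 = 0.506037… → 0.506.

0.506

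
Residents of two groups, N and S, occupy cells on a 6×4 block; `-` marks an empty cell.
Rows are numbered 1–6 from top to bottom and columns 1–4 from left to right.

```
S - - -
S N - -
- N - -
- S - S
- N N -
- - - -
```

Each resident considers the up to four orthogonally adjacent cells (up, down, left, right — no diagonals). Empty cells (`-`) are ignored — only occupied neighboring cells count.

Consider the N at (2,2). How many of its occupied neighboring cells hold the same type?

1

Occupied neighbors of (2,2): (3,2)=N, (2,1)=S.
Same type (N): 1 of 2.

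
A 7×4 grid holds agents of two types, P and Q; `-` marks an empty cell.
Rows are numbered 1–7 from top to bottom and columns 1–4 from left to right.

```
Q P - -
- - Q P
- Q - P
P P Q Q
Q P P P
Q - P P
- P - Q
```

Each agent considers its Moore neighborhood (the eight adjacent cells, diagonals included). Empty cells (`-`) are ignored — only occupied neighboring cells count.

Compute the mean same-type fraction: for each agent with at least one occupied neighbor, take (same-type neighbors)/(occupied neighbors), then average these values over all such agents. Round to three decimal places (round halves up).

0.399

Row 1: (1,1)Q 0/1 · (1,2)P 0/2
Row 2: (2,3)Q 1/4 · (2,4)P 1/2
Row 3: (3,2)Q 2/4 · (3,4)P 1/4
Row 4: (4,1)P 2/4 · (4,2)P 3/6 · (4,3)Q 2/7 · (4,4)Q 1/4
Row 5: (5,1)Q 1/4 · (5,2)P 4/7 · (5,3)P 5/7 · (5,4)P 3/5
Row 6: (6,1)Q 1/3 · (6,3)P 5/6 · (6,4)P 3/4
Row 7: (7,2)P 1/2 · (7,4)Q 0/2
Sum over 19 agents: 0/1 + 0/2 + 1/4 + 1/2 + 2/4 + 1/4 + 2/4 + 3/6 + 2/7 + 1/4 + 1/4 + 4/7 + 5/7 + 3/5 + 1/3 + 5/6 + 3/4 + 1/2 + 0/2 = 3187/420; mean = 3187/420 ÷ 19 = 3187/7980 = 0.399373… → 0.399.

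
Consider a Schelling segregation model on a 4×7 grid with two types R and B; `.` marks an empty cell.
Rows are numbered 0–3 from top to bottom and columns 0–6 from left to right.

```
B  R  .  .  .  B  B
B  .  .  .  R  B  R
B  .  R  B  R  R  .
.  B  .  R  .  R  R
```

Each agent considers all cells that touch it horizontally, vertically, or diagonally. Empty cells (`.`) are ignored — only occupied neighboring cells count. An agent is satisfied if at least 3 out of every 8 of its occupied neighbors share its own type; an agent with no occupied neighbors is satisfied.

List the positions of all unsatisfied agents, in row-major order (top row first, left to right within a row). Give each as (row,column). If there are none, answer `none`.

Row 0: (0,0)B 1/2 ok · (0,1)R 0/2 unhappy · (0,5)B 2/4 ok · (0,6)B 2/3 ok
Row 1: (1,0)B 2/3 ok · (1,4)R 2/5 ok · (1,5)B 2/6 unhappy · (1,6)R 1/4 unhappy
Row 2: (2,0)B 2/2 ok · (2,2)R 1/3 unhappy · (2,3)B 0/4 unhappy · (2,4)R 4/6 ok · (2,5)R 5/6 ok
Row 3: (3,1)B 1/2 ok · (3,3)R 2/3 ok · (3,5)R 3/3 ok · (3,6)R 2/2 ok

(0,1), (1,5), (1,6), (2,2), (2,3)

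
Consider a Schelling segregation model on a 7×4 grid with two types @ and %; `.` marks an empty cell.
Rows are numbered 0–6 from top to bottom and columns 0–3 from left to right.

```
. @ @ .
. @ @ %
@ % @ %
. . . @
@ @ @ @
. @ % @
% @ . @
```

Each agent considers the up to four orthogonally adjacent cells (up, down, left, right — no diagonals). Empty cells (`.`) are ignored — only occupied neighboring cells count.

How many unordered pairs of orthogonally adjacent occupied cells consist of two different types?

10

Scan each occupied cell's neighbors to the right and below so each pair is counted once.
Row 0: @(0,1)–@(0,2)= @(0,1)–@(1,1)= @(0,2)–@(1,2)=  → 0/3 unlike.
Row 1: @(1,1)–@(1,2)= @(1,1)–%(2,1)≠ @(1,2)–%(1,3)≠ @(1,2)–@(2,2)= %(1,3)–%(2,3)=  → 2/5 unlike.
Row 2: @(2,0)–%(2,1)≠ %(2,1)–@(2,2)≠ @(2,2)–%(2,3)≠ %(2,3)–@(3,3)≠  → 4/4 unlike.
Row 3: @(3,3)–@(4,3)=  → 0/1 unlike.
Row 4: @(4,0)–@(4,1)= @(4,1)–@(4,2)= @(4,1)–@(5,1)= @(4,2)–@(4,3)= @(4,2)–%(5,2)≠ @(4,3)–@(5,3)=  → 1/6 unlike.
Row 5: @(5,1)–%(5,2)≠ @(5,1)–@(6,1)= %(5,2)–@(5,3)≠ @(5,3)–@(6,3)=  → 2/4 unlike.
Row 6: %(6,0)–@(6,1)≠  → 1/1 unlike.
Total adjacent occupied pairs: 24; unlike-type pairs: 10.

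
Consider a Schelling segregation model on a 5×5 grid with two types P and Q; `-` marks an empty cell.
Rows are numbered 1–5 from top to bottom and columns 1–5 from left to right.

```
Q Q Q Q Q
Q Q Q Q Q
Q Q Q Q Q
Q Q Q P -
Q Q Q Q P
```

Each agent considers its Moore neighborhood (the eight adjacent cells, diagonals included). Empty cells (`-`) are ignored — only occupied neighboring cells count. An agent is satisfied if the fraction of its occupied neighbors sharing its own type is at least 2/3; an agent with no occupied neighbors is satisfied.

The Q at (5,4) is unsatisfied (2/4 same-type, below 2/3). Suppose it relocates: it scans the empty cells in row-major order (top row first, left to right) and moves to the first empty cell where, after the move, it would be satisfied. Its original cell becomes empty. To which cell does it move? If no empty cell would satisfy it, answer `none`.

none

Vacating (5,4). Empty cells in order:
  (4,5): 2/4 same-type → still unsatisfied.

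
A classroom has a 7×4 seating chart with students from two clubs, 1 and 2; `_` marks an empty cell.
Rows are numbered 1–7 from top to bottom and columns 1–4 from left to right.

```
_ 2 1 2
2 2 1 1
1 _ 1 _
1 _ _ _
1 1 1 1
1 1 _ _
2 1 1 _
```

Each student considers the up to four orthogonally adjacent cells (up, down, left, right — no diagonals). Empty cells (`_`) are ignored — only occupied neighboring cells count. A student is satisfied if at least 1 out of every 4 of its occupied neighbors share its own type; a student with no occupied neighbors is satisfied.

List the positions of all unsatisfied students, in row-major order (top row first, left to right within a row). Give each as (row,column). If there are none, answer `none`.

(1,4), (7,1)

(1,2)2 1/2 ok
(1,3)1 1/3 ok
(1,4)2 0/2 unhappy
(2,1)2 1/2 ok
(2,2)2 2/3 ok
(2,3)1 3/4 ok
(2,4)1 1/2 ok
(3,1)1 1/2 ok
(3,3)1 1/1 ok
(4,1)1 2/2 ok
(5,1)1 3/3 ok
(5,2)1 3/3 ok
(5,3)1 2/2 ok
(5,4)1 1/1 ok
(6,1)1 2/3 ok
(6,2)1 3/3 ok
(7,1)2 0/2 unhappy
(7,2)1 2/3 ok
(7,3)1 1/1 ok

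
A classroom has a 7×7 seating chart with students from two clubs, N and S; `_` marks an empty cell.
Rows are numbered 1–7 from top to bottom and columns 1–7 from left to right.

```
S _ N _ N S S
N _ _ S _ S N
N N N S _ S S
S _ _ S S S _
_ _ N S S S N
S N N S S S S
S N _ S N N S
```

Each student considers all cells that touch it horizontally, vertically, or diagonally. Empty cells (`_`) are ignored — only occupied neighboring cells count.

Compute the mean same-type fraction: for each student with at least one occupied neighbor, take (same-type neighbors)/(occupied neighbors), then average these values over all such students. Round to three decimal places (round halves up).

0.502

(1,1)S 0/1
(1,3)N 0/1
(1,5)N 0/3
(1,6)S 2/4
(1,7)S 2/3
(2,1)N 2/3
(2,4)S 1/4
(2,6)S 4/6
(2,7)N 0/5
(3,1)N 2/3
(3,2)N 3/4
(3,3)N 1/4
(3,4)S 3/4
(3,6)S 4/5
(3,7)S 3/4
(4,1)S 0/2
(4,4)S 4/6
(4,5)S 7/7
(4,6)S 5/6
(5,3)N 2/5
(5,4)S 5/7
(5,5)S 8/8
(5,6)S 6/7
(5,7)N 0/4
(6,1)S 1/3
(6,2)N 3/5
(6,3)N 3/6
(6,4)S 4/7
(6,5)S 6/8
(6,6)S 5/8
(6,7)S 3/5
(7,1)S 1/3
(7,2)N 2/4
(7,4)S 2/4
(7,5)N 1/5
(7,6)N 1/5
(7,7)S 2/3
Sum over 37 students: 0/1 + 0/1 + 0/3 + 2/4 + 2/3 + 2/3 + 1/4 + 4/6 + 0/5 + 2/3 + 3/4 + 1/4 + 3/4 + 4/5 + 3/4 + 0/2 + 4/6 + 7/7 + 5/6 + 2/5 + 5/7 + 8/8 + 6/7 + 0/4 + 1/3 + 3/5 + 3/6 + 4/7 + 6/8 + 5/8 + 3/5 + 1/3 + 2/4 + 2/4 + 1/5 + 1/5 + 2/3 = 5199/280; mean = 5199/280 ÷ 37 = 5199/10360 = 0.501833… → 0.502.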